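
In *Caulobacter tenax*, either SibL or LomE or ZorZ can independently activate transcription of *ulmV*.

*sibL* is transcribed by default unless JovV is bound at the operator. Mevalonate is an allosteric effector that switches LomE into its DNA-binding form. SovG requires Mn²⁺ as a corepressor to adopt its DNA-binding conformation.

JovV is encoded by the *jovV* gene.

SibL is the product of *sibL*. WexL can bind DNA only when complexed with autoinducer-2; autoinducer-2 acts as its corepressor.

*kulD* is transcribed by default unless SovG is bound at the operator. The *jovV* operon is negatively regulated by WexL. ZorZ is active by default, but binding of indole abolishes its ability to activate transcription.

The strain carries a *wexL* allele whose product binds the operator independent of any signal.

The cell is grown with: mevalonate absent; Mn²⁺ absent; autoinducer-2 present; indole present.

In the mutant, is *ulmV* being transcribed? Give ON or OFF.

ON

WexL is constitutively active in this strain.
With repressor WexL bound, *jovV* is not transcribed.
So JovV is not produced.
With no repressor bound, *sibL* is transcribed.
So SibL is produced and active.
Mevalonate is absent, so LomE is inactive.
Indole is present, so ZorZ is inactive.
Activator SibL is present, so *ulmV* is transcribed.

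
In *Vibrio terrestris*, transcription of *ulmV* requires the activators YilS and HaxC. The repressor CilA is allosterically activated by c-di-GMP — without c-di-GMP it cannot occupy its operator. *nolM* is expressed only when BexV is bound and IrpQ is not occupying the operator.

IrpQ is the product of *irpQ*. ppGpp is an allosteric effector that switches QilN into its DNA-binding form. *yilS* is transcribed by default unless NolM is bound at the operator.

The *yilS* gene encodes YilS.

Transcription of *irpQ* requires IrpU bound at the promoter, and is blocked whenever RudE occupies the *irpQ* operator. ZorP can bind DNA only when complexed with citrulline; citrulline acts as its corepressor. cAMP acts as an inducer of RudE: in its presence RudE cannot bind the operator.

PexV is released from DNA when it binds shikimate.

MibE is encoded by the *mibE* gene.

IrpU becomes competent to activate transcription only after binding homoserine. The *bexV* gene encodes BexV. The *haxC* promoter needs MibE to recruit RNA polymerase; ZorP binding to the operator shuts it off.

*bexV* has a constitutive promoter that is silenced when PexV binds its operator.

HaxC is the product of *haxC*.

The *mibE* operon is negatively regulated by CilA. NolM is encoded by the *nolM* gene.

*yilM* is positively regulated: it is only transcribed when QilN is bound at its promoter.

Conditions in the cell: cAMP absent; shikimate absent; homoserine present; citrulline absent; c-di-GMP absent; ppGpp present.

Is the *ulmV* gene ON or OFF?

ON

cAMP is absent, so RudE is active.
Homoserine is present, so IrpU is active.
With repressor RudE bound, *irpQ* is not transcribed.
So IrpQ is not produced.
Shikimate is absent, so PexV is active.
With repressor PexV bound, *bexV* is not transcribed.
So BexV is not produced.
Required activator BexV is absent, so *nolM* is not transcribed.
So NolM is not produced.
With no repressor bound, *yilS* is transcribed.
So YilS is produced and active.
Citrulline is absent, so ZorP is inactive.
c-di-GMP is absent, so CilA is inactive.
With no repressor bound, *mibE* is transcribed.
So MibE is produced and active.
No repressor is bound and MibE is active, so *haxC* is transcribed.
So HaxC is produced and active.
No repressor is bound and YilS and HaxC are active, so *ulmV* is transcribed.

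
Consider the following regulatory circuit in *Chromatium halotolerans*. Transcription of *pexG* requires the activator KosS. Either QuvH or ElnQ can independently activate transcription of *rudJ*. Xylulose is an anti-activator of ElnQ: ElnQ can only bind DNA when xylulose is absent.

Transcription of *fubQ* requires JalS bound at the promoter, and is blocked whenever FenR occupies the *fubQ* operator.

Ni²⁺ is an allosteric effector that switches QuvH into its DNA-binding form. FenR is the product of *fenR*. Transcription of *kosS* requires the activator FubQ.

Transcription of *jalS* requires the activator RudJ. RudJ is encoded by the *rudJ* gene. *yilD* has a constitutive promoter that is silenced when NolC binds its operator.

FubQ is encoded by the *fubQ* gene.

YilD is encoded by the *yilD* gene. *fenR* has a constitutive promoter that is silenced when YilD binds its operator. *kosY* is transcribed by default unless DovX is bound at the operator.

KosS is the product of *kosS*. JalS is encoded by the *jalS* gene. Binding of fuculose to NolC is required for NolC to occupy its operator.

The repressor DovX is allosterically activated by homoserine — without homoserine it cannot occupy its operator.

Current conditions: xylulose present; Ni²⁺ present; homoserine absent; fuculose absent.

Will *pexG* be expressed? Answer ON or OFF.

Fuculose is absent, so NolC is inactive.
With no repressor bound, *yilD* is transcribed.
So YilD is produced and active.
With repressor YilD bound, *fenR* is not transcribed.
So FenR is not produced.
Ni²⁺ is present, so QuvH is active.
Xylulose is present, so ElnQ is inactive.
Activator QuvH is present, so *rudJ* is transcribed.
So RudJ is produced and active.
No repressor is bound and RudJ is active, so *jalS* is transcribed.
So JalS is produced and active.
No repressor is bound and JalS is active, so *fubQ* is transcribed.
So FubQ is produced and active.
No repressor is bound and FubQ is active, so *kosS* is transcribed.
So KosS is produced and active.
No repressor is bound and KosS is active, so *pexG* is transcribed.

ON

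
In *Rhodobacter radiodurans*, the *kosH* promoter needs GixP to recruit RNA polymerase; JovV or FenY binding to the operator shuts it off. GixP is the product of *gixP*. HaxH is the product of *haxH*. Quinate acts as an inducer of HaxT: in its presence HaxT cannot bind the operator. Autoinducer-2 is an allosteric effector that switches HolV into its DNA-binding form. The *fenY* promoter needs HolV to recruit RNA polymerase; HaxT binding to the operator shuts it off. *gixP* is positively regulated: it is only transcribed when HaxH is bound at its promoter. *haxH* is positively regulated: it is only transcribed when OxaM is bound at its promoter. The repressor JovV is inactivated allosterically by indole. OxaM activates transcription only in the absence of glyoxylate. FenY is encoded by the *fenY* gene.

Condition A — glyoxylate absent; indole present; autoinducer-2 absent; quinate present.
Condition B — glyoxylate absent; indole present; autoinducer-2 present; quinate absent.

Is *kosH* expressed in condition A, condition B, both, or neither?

both

Condition A:
Glyoxylate is absent, so OxaM is active.
No repressor is bound and OxaM is active, so *haxH* is transcribed.
So HaxH is produced and active.
No repressor is bound and HaxH is active, so *gixP* is transcribed.
So GixP is produced and active.
Indole is present, so JovV is inactive.
Autoinducer-2 is absent, so HolV is inactive.
Quinate is present, so HaxT is inactive.
Required activator HolV is absent, so *fenY* is not transcribed.
So FenY is not produced.
No repressor is bound and GixP is active, so *kosH* is transcribed.
→ *kosH* is ON in A.
Condition B:
Glyoxylate is absent, so OxaM is active.
No repressor is bound and OxaM is active, so *haxH* is transcribed.
So HaxH is produced and active.
No repressor is bound and HaxH is active, so *gixP* is transcribed.
So GixP is produced and active.
Indole is present, so JovV is inactive.
Autoinducer-2 is present, so HolV is active.
Quinate is absent, so HaxT is active.
With repressor HaxT bound, *fenY* is not transcribed.
So FenY is not produced.
No repressor is bound and GixP is active, so *kosH* is transcribed.
→ *kosH* is ON in B.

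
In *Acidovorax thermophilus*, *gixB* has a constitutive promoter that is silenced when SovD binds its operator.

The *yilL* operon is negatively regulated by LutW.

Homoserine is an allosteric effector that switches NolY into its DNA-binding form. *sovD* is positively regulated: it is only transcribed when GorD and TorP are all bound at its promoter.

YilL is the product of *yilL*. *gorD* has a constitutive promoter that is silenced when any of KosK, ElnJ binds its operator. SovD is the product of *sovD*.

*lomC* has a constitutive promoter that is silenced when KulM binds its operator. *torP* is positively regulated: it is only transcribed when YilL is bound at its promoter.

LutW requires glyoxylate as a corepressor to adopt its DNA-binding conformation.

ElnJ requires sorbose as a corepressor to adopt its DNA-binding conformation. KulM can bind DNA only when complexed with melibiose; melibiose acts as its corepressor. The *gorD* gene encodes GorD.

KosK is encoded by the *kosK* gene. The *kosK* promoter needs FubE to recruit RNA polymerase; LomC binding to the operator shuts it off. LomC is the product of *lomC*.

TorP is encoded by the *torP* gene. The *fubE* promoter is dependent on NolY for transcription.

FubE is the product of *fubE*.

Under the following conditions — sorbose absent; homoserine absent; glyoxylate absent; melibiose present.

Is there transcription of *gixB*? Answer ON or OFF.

Melibiose is present, so KulM is active.
With repressor KulM bound, *lomC* is not transcribed.
So LomC is not produced.
Homoserine is absent, so NolY is inactive.
Required activator NolY is absent, so *fubE* is not transcribed.
So FubE is not produced.
Required activator FubE is absent, so *kosK* is not transcribed.
So KosK is not produced.
Sorbose is absent, so ElnJ is inactive.
With no repressor bound, *gorD* is transcribed.
So GorD is produced and active.
Glyoxylate is absent, so LutW is inactive.
With no repressor bound, *yilL* is transcribed.
So YilL is produced and active.
No repressor is bound and YilL is active, so *torP* is transcribed.
So TorP is produced and active.
No repressor is bound and GorD and TorP are active, so *sovD* is transcribed.
So SovD is produced and active.
With repressor SovD bound, *gixB* is not transcribed.

OFF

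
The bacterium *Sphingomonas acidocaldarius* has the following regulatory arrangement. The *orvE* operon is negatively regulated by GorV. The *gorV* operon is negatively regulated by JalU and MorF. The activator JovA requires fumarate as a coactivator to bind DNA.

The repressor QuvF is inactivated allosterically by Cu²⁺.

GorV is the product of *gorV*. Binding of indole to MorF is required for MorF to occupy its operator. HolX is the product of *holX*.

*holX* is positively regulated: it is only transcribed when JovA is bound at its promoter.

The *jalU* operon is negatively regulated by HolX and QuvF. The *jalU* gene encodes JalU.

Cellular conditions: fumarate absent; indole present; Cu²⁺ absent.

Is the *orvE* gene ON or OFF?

ON

Fumarate is absent, so JovA is inactive.
Required activator JovA is absent, so *holX* is not transcribed.
So HolX is not produced.
Cu²⁺ is absent, so QuvF is active.
With repressor QuvF bound, *jalU* is not transcribed.
So JalU is not produced.
Indole is present, so MorF is active.
With repressor MorF bound, *gorV* is not transcribed.
So GorV is not produced.
With no repressor bound, *orvE* is transcribed.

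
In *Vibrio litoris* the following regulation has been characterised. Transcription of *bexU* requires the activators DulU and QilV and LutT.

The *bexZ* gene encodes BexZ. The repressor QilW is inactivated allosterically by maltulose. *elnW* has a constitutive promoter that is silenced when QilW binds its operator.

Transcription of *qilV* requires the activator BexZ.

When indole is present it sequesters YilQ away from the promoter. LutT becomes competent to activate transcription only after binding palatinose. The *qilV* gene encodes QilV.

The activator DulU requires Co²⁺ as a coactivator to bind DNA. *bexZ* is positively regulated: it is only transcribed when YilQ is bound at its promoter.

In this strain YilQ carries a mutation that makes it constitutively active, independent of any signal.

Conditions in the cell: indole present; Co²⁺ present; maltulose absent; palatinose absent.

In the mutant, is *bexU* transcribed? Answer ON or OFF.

OFF

Co²⁺ is present, so DulU is active.
YilQ is constitutively active in this strain.
No repressor is bound and YilQ is active, so *bexZ* is transcribed.
So BexZ is produced and active.
No repressor is bound and BexZ is active, so *qilV* is transcribed.
So QilV is produced and active.
Palatinose is absent, so LutT is inactive.
Required activator LutT is absent, so *bexU* is not transcribed.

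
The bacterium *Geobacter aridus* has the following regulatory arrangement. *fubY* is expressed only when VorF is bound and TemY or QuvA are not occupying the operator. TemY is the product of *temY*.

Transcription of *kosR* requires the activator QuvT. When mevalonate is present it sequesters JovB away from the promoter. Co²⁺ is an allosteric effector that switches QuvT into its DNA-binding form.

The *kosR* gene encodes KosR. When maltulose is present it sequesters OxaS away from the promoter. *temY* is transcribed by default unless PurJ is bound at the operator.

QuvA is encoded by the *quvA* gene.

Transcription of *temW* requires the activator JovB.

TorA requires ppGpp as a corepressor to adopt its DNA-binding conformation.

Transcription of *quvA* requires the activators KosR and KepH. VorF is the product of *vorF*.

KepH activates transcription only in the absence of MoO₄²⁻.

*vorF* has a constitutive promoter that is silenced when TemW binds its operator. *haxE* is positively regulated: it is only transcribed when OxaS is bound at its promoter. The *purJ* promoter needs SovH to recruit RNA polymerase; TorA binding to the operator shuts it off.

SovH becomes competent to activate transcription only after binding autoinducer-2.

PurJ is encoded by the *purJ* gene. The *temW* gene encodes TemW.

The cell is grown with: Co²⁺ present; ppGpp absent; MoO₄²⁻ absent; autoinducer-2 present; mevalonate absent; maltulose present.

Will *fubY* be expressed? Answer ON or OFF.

Mevalonate is absent, so JovB is active.
No repressor is bound and JovB is active, so *temW* is transcribed.
So TemW is produced and active.
With repressor TemW bound, *vorF* is not transcribed.
So VorF is not produced.
ppGpp is absent, so TorA is inactive.
Autoinducer-2 is present, so SovH is active.
No repressor is bound and SovH is active, so *purJ* is transcribed.
So PurJ is produced and active.
With repressor PurJ bound, *temY* is not transcribed.
So TemY is not produced.
Co²⁺ is present, so QuvT is active.
No repressor is bound and QuvT is active, so *kosR* is transcribed.
So KosR is produced and active.
MoO₄²⁻ is absent, so KepH is active.
No repressor is bound and KosR and KepH are active, so *quvA* is transcribed.
So QuvA is produced and active.
With repressor QuvA bound, *fubY* is not transcribed.

OFF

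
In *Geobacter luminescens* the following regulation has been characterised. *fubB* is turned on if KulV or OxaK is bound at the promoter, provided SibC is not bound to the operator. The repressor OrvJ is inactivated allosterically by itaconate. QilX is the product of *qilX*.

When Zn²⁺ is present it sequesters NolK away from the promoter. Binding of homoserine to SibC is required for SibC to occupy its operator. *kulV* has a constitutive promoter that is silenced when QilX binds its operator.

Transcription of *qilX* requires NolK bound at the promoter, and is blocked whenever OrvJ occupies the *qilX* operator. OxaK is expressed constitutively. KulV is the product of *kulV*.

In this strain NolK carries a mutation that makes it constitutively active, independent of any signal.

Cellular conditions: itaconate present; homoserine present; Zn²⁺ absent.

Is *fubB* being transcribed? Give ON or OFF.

Homoserine is present, so SibC is active.
NolK is constitutively active in this strain.
Itaconate is present, so OrvJ is inactive.
No repressor is bound and NolK is active, so *qilX* is transcribed.
So QilX is produced and active.
With repressor QilX bound, *kulV* is not transcribed.
So KulV is not produced.
OxaK is produced constitutively and is active.
With repressor SibC bound, *fubB* is not transcribed.

OFF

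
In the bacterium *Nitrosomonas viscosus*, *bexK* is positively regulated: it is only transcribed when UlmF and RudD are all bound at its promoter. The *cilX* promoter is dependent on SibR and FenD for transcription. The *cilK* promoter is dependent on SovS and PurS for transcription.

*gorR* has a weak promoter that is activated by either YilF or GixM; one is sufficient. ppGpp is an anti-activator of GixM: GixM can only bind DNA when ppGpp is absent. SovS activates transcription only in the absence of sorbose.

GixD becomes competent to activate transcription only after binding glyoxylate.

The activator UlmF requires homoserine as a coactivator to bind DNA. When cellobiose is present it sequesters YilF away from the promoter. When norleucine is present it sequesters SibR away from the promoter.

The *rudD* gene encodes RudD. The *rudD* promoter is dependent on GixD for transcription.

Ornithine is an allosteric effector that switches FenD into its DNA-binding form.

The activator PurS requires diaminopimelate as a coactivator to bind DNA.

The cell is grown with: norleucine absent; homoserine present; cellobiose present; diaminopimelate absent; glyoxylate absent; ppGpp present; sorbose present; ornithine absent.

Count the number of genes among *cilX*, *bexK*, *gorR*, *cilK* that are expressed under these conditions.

0

Norleucine is absent, so SibR is active.
Ornithine is absent, so FenD is inactive.
Required activator FenD is absent, so *cilX* is not transcribed.
→ *cilX* is OFF.
Homoserine is present, so UlmF is active.
Glyoxylate is absent, so GixD is inactive.
Required activator GixD is absent, so *rudD* is not transcribed.
So RudD is not produced.
Required activator RudD is absent, so *bexK* is not transcribed.
→ *bexK* is OFF.
Cellobiose is present, so YilF is inactive.
ppGpp is present, so GixM is inactive.
No activator is available at the *gorR* promoter, so *gorR* is not transcribed.
→ *gorR* is OFF.
Sorbose is present, so SovS is inactive.
Diaminopimelate is absent, so PurS is inactive.
Required activator SovS is absent, so *cilK* is not transcribed.
→ *cilK* is OFF.
0 of the 4 genes are transcribed.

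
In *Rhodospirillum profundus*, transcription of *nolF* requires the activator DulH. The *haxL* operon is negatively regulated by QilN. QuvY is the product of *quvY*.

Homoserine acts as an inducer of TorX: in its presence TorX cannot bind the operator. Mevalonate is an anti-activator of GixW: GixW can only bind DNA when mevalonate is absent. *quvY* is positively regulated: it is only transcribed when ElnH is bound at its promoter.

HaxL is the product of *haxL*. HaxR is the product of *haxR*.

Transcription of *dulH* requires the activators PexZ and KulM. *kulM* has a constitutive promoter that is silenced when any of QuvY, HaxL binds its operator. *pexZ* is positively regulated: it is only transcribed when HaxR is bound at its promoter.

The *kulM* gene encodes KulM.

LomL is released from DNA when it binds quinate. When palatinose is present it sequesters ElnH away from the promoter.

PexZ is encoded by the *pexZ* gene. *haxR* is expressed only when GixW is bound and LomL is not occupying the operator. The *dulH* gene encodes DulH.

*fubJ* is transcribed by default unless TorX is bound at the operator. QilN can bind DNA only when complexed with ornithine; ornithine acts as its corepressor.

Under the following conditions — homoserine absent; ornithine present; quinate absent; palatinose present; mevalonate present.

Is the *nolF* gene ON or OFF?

Mevalonate is present, so GixW is inactive.
Quinate is absent, so LomL is active.
With repressor LomL bound, *haxR* is not transcribed.
So HaxR is not produced.
Required activator HaxR is absent, so *pexZ* is not transcribed.
So PexZ is not produced.
Palatinose is present, so ElnH is inactive.
Required activator ElnH is absent, so *quvY* is not transcribed.
So QuvY is not produced.
Ornithine is present, so QilN is active.
With repressor QilN bound, *haxL* is not transcribed.
So HaxL is not produced.
With no repressor bound, *kulM* is transcribed.
So KulM is produced and active.
Required activator PexZ is absent, so *dulH* is not transcribed.
So DulH is not produced.
Required activator DulH is absent, so *nolF* is not transcribed.

OFF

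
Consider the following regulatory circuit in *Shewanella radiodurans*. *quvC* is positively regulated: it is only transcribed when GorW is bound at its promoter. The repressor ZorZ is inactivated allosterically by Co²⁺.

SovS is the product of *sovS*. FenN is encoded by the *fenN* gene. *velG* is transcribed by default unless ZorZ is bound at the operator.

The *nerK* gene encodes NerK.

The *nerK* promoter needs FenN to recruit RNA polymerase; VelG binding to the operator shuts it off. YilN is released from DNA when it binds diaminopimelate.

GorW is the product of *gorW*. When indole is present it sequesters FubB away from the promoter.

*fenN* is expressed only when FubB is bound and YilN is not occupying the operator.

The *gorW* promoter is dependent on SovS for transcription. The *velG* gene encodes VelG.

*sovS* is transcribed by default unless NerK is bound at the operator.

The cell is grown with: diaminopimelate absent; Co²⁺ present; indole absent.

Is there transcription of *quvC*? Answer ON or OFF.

ON

Co²⁺ is present, so ZorZ is inactive.
With no repressor bound, *velG* is transcribed.
So VelG is produced and active.
Diaminopimelate is absent, so YilN is active.
Indole is absent, so FubB is active.
With repressor YilN bound, *fenN* is not transcribed.
So FenN is not produced.
With repressor VelG bound, *nerK* is not transcribed.
So NerK is not produced.
With no repressor bound, *sovS* is transcribed.
So SovS is produced and active.
No repressor is bound and SovS is active, so *gorW* is transcribed.
So GorW is produced and active.
No repressor is bound and GorW is active, so *quvC* is transcribed.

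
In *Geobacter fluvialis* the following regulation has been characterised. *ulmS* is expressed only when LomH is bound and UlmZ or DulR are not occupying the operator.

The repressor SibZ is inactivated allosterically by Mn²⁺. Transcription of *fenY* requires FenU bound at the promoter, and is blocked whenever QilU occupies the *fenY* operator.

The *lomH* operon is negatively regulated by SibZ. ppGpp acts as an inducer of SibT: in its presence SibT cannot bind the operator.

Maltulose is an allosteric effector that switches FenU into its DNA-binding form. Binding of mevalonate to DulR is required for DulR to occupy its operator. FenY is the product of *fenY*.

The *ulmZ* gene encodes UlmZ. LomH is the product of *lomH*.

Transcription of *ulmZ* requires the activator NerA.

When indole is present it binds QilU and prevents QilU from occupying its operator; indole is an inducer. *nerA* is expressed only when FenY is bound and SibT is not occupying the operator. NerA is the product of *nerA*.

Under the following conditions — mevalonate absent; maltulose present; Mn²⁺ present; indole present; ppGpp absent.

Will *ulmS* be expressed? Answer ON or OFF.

ON

ppGpp is absent, so SibT is active.
Maltulose is present, so FenU is active.
Indole is present, so QilU is inactive.
No repressor is bound and FenU is active, so *fenY* is transcribed.
So FenY is produced and active.
With repressor SibT bound, *nerA* is not transcribed.
So NerA is not produced.
Required activator NerA is absent, so *ulmZ* is not transcribed.
So UlmZ is not produced.
Mevalonate is absent, so DulR is inactive.
Mn²⁺ is present, so SibZ is inactive.
With no repressor bound, *lomH* is transcribed.
So LomH is produced and active.
No repressor is bound and LomH is active, so *ulmS* is transcribed.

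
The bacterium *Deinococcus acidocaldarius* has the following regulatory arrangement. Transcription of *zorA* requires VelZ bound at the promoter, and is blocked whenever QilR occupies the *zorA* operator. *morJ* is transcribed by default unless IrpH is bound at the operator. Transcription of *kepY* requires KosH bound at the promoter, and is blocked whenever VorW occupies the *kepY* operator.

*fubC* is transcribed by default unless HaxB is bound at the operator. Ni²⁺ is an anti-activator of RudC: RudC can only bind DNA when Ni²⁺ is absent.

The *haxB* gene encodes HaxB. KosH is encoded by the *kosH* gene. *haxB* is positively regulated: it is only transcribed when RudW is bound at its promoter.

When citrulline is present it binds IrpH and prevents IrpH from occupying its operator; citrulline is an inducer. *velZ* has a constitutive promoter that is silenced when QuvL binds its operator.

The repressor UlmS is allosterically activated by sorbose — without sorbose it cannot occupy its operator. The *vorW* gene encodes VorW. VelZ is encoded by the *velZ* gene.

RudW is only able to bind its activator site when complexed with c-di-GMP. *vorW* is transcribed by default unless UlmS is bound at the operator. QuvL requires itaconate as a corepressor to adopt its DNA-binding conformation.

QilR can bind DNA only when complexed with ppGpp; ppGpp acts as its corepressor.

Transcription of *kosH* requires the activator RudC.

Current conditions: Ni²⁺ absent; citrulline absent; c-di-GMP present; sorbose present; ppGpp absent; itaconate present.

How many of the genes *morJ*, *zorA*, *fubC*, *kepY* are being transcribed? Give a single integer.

Citrulline is absent, so IrpH is active.
With repressor IrpH bound, *morJ* is not transcribed.
→ *morJ* is OFF.
ppGpp is absent, so QilR is inactive.
Itaconate is present, so QuvL is active.
With repressor QuvL bound, *velZ* is not transcribed.
So VelZ is not produced.
Required activator VelZ is absent, so *zorA* is not transcribed.
→ *zorA* is OFF.
c-di-GMP is present, so RudW is active.
No repressor is bound and RudW is active, so *haxB* is transcribed.
So HaxB is produced and active.
With repressor HaxB bound, *fubC* is not transcribed.
→ *fubC* is OFF.
Sorbose is present, so UlmS is active.
With repressor UlmS bound, *vorW* is not transcribed.
So VorW is not produced.
Ni²⁺ is absent, so RudC is active.
No repressor is bound and RudC is active, so *kosH* is transcribed.
So KosH is produced and active.
No repressor is bound and KosH is active, so *kepY* is transcribed.
→ *kepY* is ON.
1 of the 4 genes is transcribed.

1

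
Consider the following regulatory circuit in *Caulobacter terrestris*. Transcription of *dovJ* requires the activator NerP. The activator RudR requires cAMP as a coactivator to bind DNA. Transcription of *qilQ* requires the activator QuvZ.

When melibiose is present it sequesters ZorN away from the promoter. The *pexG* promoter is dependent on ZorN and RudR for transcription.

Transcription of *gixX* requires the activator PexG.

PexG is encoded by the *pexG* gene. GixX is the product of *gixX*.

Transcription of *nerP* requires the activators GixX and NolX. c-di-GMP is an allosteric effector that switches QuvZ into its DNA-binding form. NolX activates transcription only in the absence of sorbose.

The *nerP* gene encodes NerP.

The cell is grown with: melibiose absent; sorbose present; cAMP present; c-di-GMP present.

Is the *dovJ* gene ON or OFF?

OFF

Melibiose is absent, so ZorN is active.
cAMP is present, so RudR is active.
No repressor is bound and ZorN and RudR are active, so *pexG* is transcribed.
So PexG is produced and active.
No repressor is bound and PexG is active, so *gixX* is transcribed.
So GixX is produced and active.
Sorbose is present, so NolX is inactive.
Required activator NolX is absent, so *nerP* is not transcribed.
So NerP is not produced.
Required activator NerP is absent, so *dovJ* is not transcribed.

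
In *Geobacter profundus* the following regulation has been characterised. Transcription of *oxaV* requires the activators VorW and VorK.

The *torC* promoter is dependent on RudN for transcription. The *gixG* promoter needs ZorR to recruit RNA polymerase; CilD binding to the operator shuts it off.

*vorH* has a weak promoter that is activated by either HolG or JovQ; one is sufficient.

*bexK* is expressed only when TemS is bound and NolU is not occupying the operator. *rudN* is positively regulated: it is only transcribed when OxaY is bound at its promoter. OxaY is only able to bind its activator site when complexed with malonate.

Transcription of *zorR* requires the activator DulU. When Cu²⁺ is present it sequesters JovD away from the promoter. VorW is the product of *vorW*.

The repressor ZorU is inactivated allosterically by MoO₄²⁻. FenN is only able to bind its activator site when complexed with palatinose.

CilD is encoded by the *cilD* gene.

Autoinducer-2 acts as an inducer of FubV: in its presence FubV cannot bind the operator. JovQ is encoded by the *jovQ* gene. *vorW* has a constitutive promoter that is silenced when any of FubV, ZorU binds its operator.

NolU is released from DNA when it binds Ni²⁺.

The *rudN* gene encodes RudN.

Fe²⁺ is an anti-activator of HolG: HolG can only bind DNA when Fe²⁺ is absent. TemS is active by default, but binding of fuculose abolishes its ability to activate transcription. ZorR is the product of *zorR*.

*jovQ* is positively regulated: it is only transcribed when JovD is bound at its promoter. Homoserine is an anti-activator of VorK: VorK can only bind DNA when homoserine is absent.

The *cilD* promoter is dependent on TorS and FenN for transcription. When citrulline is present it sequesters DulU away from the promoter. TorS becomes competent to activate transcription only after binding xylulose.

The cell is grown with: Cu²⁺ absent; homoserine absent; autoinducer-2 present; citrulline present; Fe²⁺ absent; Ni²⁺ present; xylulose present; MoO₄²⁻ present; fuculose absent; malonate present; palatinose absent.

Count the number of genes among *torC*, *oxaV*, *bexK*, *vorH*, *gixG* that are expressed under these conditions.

Malonate is present, so OxaY is active.
No repressor is bound and OxaY is active, so *rudN* is transcribed.
So RudN is produced and active.
No repressor is bound and RudN is active, so *torC* is transcribed.
→ *torC* is ON.
Autoinducer-2 is present, so FubV is inactive.
MoO₄²⁻ is present, so ZorU is inactive.
With no repressor bound, *vorW* is transcribed.
So VorW is produced and active.
Homoserine is absent, so VorK is active.
No repressor is bound and VorW and VorK are active, so *oxaV* is transcribed.
→ *oxaV* is ON.
Fuculose is absent, so TemS is active.
Ni²⁺ is present, so NolU is inactive.
No repressor is bound and TemS is active, so *bexK* is transcribed.
→ *bexK* is ON.
Fe²⁺ is absent, so HolG is active.
Cu²⁺ is absent, so JovD is active.
No repressor is bound and JovD is active, so *jovQ* is transcribed.
So JovQ is produced and active.
Activator HolG is present, so *vorH* is transcribed.
→ *vorH* is ON.
Xylulose is present, so TorS is active.
Palatinose is absent, so FenN is inactive.
Required activator FenN is absent, so *cilD* is not transcribed.
So CilD is not produced.
Citrulline is present, so DulU is inactive.
Required activator DulU is absent, so *zorR* is not transcribed.
So ZorR is not produced.
Required activator ZorR is absent, so *gixG* is not transcribed.
→ *gixG* is OFF.
4 of the 5 genes are transcribed.

4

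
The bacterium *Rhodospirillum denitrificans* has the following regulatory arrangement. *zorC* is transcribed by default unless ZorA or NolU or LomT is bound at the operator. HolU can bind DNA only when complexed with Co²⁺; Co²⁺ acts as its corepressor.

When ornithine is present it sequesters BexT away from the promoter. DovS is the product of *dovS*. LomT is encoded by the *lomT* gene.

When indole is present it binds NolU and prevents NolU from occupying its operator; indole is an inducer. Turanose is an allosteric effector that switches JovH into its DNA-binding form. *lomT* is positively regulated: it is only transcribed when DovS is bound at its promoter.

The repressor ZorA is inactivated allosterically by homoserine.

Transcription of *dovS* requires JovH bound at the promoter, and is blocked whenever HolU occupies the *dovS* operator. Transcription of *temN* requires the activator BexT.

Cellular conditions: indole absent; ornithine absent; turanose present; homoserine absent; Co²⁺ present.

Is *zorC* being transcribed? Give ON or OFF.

Homoserine is absent, so ZorA is active.
Indole is absent, so NolU is active.
Turanose is present, so JovH is active.
Co²⁺ is present, so HolU is active.
With repressor HolU bound, *dovS* is not transcribed.
So DovS is not produced.
Required activator DovS is absent, so *lomT* is not transcribed.
So LomT is not produced.
With repressor ZorA bound, *zorC* is not transcribed.

OFF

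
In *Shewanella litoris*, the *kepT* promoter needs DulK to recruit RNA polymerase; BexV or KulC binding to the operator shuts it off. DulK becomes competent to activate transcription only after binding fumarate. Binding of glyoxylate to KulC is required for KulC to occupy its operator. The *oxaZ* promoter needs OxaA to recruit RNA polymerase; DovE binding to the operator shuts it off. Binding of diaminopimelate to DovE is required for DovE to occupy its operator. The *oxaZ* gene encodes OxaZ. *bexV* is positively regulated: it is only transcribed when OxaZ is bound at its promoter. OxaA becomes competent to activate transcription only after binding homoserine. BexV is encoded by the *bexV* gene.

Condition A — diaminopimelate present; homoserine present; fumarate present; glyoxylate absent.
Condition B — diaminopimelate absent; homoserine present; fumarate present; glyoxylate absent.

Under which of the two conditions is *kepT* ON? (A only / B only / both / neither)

A only

Condition A:
Diaminopimelate is present, so DovE is active.
Homoserine is present, so OxaA is active.
With repressor DovE bound, *oxaZ* is not transcribed.
So OxaZ is not produced.
Required activator OxaZ is absent, so *bexV* is not transcribed.
So BexV is not produced.
Fumarate is present, so DulK is active.
Glyoxylate is absent, so KulC is inactive.
No repressor is bound and DulK is active, so *kepT* is transcribed.
→ *kepT* is ON in A.
Condition B:
Diaminopimelate is absent, so DovE is inactive.
Homoserine is present, so OxaA is active.
No repressor is bound and OxaA is active, so *oxaZ* is transcribed.
So OxaZ is produced and active.
No repressor is bound and OxaZ is active, so *bexV* is transcribed.
So BexV is produced and active.
Fumarate is present, so DulK is active.
Glyoxylate is absent, so KulC is inactive.
With repressor BexV bound, *kepT* is not transcribed.
→ *kepT* is OFF in B.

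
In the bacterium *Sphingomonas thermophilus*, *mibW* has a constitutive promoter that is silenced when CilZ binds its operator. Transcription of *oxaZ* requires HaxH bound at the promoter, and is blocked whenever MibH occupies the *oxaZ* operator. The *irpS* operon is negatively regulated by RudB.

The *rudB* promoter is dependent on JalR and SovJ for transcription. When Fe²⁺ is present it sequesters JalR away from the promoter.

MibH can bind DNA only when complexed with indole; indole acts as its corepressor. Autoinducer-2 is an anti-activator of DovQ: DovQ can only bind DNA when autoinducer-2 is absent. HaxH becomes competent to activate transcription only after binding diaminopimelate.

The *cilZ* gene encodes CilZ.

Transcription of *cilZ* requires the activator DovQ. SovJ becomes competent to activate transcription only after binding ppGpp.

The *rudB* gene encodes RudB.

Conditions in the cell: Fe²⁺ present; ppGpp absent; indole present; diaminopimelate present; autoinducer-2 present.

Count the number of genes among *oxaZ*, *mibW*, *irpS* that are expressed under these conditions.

2

Diaminopimelate is present, so HaxH is active.
Indole is present, so MibH is active.
With repressor MibH bound, *oxaZ* is not transcribed.
→ *oxaZ* is OFF.
Autoinducer-2 is present, so DovQ is inactive.
Required activator DovQ is absent, so *cilZ* is not transcribed.
So CilZ is not produced.
With no repressor bound, *mibW* is transcribed.
→ *mibW* is ON.
Fe²⁺ is present, so JalR is inactive.
ppGpp is absent, so SovJ is inactive.
Required activator JalR is absent, so *rudB* is not transcribed.
So RudB is not produced.
With no repressor bound, *irpS* is transcribed.
→ *irpS* is ON.
2 of the 3 genes are transcribed.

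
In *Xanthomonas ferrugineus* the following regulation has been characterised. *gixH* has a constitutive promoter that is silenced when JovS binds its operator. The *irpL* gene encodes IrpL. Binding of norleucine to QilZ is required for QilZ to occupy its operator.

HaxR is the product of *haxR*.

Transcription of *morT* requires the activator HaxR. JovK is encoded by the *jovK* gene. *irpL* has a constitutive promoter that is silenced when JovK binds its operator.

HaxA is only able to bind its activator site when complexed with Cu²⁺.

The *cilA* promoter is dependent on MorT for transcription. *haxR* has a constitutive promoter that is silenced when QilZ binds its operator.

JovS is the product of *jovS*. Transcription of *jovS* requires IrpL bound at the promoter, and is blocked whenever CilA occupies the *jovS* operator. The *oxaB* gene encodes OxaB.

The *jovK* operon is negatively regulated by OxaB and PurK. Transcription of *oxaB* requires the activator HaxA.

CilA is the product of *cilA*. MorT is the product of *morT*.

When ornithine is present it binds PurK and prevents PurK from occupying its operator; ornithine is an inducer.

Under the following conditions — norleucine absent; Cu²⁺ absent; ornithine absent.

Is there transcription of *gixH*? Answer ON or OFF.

ON

Cu²⁺ is absent, so HaxA is inactive.
Required activator HaxA is absent, so *oxaB* is not transcribed.
So OxaB is not produced.
Ornithine is absent, so PurK is active.
With repressor PurK bound, *jovK* is not transcribed.
So JovK is not produced.
With no repressor bound, *irpL* is transcribed.
So IrpL is produced and active.
Norleucine is absent, so QilZ is inactive.
With no repressor bound, *haxR* is transcribed.
So HaxR is produced and active.
No repressor is bound and HaxR is active, so *morT* is transcribed.
So MorT is produced and active.
No repressor is bound and MorT is active, so *cilA* is transcribed.
So CilA is produced and active.
With repressor CilA bound, *jovS* is not transcribed.
So JovS is not produced.
With no repressor bound, *gixH* is transcribed.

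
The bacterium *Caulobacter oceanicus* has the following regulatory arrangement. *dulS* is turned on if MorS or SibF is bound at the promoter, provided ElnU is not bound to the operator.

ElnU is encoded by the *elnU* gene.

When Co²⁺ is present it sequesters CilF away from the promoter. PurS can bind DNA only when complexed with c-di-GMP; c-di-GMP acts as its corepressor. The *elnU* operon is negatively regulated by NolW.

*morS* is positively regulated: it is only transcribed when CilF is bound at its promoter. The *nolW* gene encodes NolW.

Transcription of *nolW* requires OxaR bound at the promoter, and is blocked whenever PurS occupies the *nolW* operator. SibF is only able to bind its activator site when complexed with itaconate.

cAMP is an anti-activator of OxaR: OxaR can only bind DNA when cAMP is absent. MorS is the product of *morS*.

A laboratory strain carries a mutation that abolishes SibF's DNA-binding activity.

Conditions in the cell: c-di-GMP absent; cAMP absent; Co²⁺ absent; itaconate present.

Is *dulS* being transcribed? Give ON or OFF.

Co²⁺ is absent, so CilF is active.
No repressor is bound and CilF is active, so *morS* is transcribed.
So MorS is produced and active.
SibF is non-functional in this strain, so it has no effect.
c-di-GMP is absent, so PurS is inactive.
cAMP is absent, so OxaR is active.
No repressor is bound and OxaR is active, so *nolW* is transcribed.
So NolW is produced and active.
With repressor NolW bound, *elnU* is not transcribed.
So ElnU is not produced.
Activator MorS is present, so *dulS* is transcribed.

ON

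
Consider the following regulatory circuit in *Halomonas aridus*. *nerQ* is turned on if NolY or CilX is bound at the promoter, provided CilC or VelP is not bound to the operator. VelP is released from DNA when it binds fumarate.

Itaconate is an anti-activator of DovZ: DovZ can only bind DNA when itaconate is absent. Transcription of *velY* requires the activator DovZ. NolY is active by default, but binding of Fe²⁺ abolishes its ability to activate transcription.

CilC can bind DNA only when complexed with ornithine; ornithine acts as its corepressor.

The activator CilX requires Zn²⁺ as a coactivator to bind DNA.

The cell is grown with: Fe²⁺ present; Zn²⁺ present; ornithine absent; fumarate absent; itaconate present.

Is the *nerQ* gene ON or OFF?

Fe²⁺ is present, so NolY is inactive.
Zn²⁺ is present, so CilX is active.
Ornithine is absent, so CilC is inactive.
Fumarate is absent, so VelP is active.
With repressor VelP bound, *nerQ* is not transcribed.

OFF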